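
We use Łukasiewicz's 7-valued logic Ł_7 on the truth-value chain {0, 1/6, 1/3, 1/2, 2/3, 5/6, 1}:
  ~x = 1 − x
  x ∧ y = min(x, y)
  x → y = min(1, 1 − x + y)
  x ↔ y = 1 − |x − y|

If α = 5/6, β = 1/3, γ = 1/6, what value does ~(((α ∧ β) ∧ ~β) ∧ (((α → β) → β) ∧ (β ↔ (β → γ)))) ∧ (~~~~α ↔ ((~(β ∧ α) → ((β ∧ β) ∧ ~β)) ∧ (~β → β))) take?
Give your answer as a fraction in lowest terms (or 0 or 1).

2/3

α ∧ β = 5/6 ∧ 1/3 = 1/3
~β = ~1/3 = 2/3
(α ∧ β) ∧ ~β = 1/3 ∧ 2/3 = 1/3
α → β = 5/6 → 1/3 = 1/2
(α → β) → β = 1/2 → 1/3 = 5/6
β → γ = 1/3 → 1/6 = 5/6
β ↔ (β → γ) = 1/3 ↔ 5/6 = 1/2
((α → β) → β) ∧ (β ↔ (β → γ)) = 5/6 ∧ 1/2 = 1/2
((α ∧ β) ∧ ~β) ∧ (((α → β) → β) ∧ (β ↔ (β → γ))) = 1/3 ∧ 1/2 = 1/3
~(((α ∧ β) ∧ ~β) ∧ (((α → β) → β) ∧ (β ↔ (β → γ)))) = ~1/3 = 2/3
~α = ~5/6 = 1/6
~~α = ~1/6 = 5/6
~~~α = ~5/6 = 1/6
~~~~α = ~1/6 = 5/6
β ∧ α = 1/3 ∧ 5/6 = 1/3
~(β ∧ α) = ~1/3 = 2/3
β ∧ β = 1/3 ∧ 1/3 = 1/3
~β = ~1/3 = 2/3
(β ∧ β) ∧ ~β = 1/3 ∧ 2/3 = 1/3
~(β ∧ α) → ((β ∧ β) ∧ ~β) = 2/3 → 1/3 = 2/3
~β = ~1/3 = 2/3
~β → β = 2/3 → 1/3 = 2/3
(~(β ∧ α) → ((β ∧ β) ∧ ~β)) ∧ (~β → β) = 2/3 ∧ 2/3 = 2/3
~~~~α ↔ ((~(β ∧ α) → ((β ∧ β) ∧ ~β)) ∧ (~β → β)) = 5/6 ↔ 2/3 = 5/6
~(((α ∧ β) ∧ ~β) ∧ (((α → β) → β) ∧ (β ↔ (β → γ)))) ∧ (~~~~α ↔ ((~(β ∧ α) → ((β ∧ β) ∧ ~β)) ∧ (~β → β))) = 2/3 ∧ 5/6 = 2/3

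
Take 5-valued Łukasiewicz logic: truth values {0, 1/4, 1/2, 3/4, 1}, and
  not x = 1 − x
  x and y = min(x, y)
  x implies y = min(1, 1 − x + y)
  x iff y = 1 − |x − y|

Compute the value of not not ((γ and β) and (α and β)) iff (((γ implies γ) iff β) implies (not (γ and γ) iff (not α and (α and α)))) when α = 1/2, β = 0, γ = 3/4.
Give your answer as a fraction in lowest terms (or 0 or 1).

γ and β = 3/4 and 0 = 0
α and β = 1/2 and 0 = 0
(γ and β) and (α and β) = 0 and 0 = 0
not ((γ and β) and (α and β)) = not 0 = 1
not not ((γ and β) and (α and β)) = not 1 = 0
γ implies γ = 3/4 implies 3/4 = 1
(γ implies γ) iff β = 1 iff 0 = 0
γ and γ = 3/4 and 3/4 = 3/4
not (γ and γ) = not 3/4 = 1/4
not α = not 1/2 = 1/2
α and α = 1/2 and 1/2 = 1/2
not α and (α and α) = 1/2 and 1/2 = 1/2
not (γ and γ) iff (not α and (α and α)) = 1/4 iff 1/2 = 3/4
((γ implies γ) iff β) implies (not (γ and γ) iff (not α and (α and α))) = 0 implies 3/4 = 1
not not ((γ and β) and (α and β)) iff (((γ implies γ) iff β) implies (not (γ and γ) iff (not α and (α and α)))) = 0 iff 1 = 0

0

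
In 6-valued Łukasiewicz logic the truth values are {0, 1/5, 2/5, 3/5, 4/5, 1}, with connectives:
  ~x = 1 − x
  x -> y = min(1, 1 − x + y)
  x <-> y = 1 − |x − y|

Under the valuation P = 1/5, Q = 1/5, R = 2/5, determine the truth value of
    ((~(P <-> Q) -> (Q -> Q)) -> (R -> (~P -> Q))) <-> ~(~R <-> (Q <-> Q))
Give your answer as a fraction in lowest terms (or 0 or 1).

2/5

P <-> Q = 1/5 <-> 1/5 = 1
~(P <-> Q) = ~1 = 0
Q -> Q = 1/5 -> 1/5 = 1
~(P <-> Q) -> (Q -> Q) = 0 -> 1 = 1
~P = ~1/5 = 4/5
~P -> Q = 4/5 -> 1/5 = 2/5
R -> (~P -> Q) = 2/5 -> 2/5 = 1
(~(P <-> Q) -> (Q -> Q)) -> (R -> (~P -> Q)) = 1 -> 1 = 1
~R = ~2/5 = 3/5
Q <-> Q = 1/5 <-> 1/5 = 1
~R <-> (Q <-> Q) = 3/5 <-> 1 = 3/5
~(~R <-> (Q <-> Q)) = ~3/5 = 2/5
((~(P <-> Q) -> (Q -> Q)) -> (R -> (~P -> Q))) <-> ~(~R <-> (Q <-> Q)) = 1 <-> 2/5 = 2/5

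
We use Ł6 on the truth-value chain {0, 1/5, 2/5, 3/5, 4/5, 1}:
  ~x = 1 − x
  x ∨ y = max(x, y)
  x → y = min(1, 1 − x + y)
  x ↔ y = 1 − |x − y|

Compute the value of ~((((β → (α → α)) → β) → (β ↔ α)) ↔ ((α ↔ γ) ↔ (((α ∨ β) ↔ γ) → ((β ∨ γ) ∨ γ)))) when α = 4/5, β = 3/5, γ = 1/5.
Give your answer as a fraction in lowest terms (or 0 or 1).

α → α = 4/5 → 4/5 = 1
β → (α → α) = 3/5 → 1 = 1
(β → (α → α)) → β = 1 → 3/5 = 3/5
β ↔ α = 3/5 ↔ 4/5 = 4/5
((β → (α → α)) → β) → (β ↔ α) = 3/5 → 4/5 = 1
α ↔ γ = 4/5 ↔ 1/5 = 2/5
α ∨ β = 4/5 ∨ 3/5 = 4/5
(α ∨ β) ↔ γ = 4/5 ↔ 1/5 = 2/5
β ∨ γ = 3/5 ∨ 1/5 = 3/5
(β ∨ γ) ∨ γ = 3/5 ∨ 1/5 = 3/5
((α ∨ β) ↔ γ) → ((β ∨ γ) ∨ γ) = 2/5 → 3/5 = 1
(α ↔ γ) ↔ (((α ∨ β) ↔ γ) → ((β ∨ γ) ∨ γ)) = 2/5 ↔ 1 = 2/5
(((β → (α → α)) → β) → (β ↔ α)) ↔ ((α ↔ γ) ↔ (((α ∨ β) ↔ γ) → ((β ∨ γ) ∨ γ))) = 1 ↔ 2/5 = 2/5
~((((β → (α → α)) → β) → (β ↔ α)) ↔ ((α ↔ γ) ↔ (((α ∨ β) ↔ γ) → ((β ∨ γ) ∨ γ)))) = ~2/5 = 3/5

3/5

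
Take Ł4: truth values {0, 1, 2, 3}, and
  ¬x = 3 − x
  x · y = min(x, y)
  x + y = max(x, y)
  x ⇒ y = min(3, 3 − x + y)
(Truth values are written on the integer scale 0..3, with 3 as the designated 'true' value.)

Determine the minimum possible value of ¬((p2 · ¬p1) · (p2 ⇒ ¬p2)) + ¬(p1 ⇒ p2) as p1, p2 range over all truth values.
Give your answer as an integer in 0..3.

1

Take p1 = 0, p2 = 2:
¬p1 = ¬0 = 3
p2 · ¬p1 = 2 · 3 = 2
¬p2 = ¬2 = 1
p2 ⇒ ¬p2 = 2 ⇒ 1 = 2
(p2 · ¬p1) · (p2 ⇒ ¬p2) = 2 · 2 = 2
¬((p2 · ¬p1) · (p2 ⇒ ¬p2)) = ¬2 = 1
p1 ⇒ p2 = 0 ⇒ 2 = 3
¬(p1 ⇒ p2) = ¬3 = 0
¬((p2 · ¬p1) · (p2 ⇒ ¬p2)) + ¬(p1 ⇒ p2) = 1 + 0 = 1
No assignment yields a value below 1, so this is the minimum.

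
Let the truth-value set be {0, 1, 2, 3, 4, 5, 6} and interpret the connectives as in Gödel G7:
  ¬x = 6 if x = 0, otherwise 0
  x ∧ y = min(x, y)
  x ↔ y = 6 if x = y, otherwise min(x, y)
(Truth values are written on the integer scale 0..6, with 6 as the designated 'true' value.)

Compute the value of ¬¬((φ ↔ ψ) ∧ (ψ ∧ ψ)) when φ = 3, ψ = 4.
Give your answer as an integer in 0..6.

φ ↔ ψ = 3 ↔ 4 = 3
ψ ∧ ψ = 4 ∧ 4 = 4
(φ ↔ ψ) ∧ (ψ ∧ ψ) = 3 ∧ 4 = 3
¬((φ ↔ ψ) ∧ (ψ ∧ ψ)) = ¬3 = 0
¬¬((φ ↔ ψ) ∧ (ψ ∧ ψ)) = ¬0 = 6

6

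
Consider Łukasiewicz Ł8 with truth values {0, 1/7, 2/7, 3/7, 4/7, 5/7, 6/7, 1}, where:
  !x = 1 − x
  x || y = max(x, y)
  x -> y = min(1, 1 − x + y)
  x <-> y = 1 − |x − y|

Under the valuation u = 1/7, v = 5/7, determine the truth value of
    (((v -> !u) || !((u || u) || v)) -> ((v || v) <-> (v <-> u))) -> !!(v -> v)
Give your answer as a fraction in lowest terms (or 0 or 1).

!u = !1/7 = 6/7
v -> !u = 5/7 -> 6/7 = 1
u || u = 1/7 || 1/7 = 1/7
(u || u) || v = 1/7 || 5/7 = 5/7
!((u || u) || v) = !5/7 = 2/7
(v -> !u) || !((u || u) || v) = 1 || 2/7 = 1
v || v = 5/7 || 5/7 = 5/7
v <-> u = 5/7 <-> 1/7 = 3/7
(v || v) <-> (v <-> u) = 5/7 <-> 3/7 = 5/7
((v -> !u) || !((u || u) || v)) -> ((v || v) <-> (v <-> u)) = 1 -> 5/7 = 5/7
v -> v = 5/7 -> 5/7 = 1
!(v -> v) = !1 = 0
!!(v -> v) = !0 = 1
(((v -> !u) || !((u || u) || v)) -> ((v || v) <-> (v <-> u))) -> !!(v -> v) = 5/7 -> 1 = 1

1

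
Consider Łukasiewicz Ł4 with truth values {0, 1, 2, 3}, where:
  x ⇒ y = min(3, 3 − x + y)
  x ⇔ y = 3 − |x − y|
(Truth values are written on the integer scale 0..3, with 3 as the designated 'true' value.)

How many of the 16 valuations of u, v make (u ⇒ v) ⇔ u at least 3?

2

u = 0, v = 0 ↦ 0  <
u = 0, v = 1 ↦ 0  <
u = 0, v = 2 ↦ 0  <
u = 0, v = 3 ↦ 0  <
u = 1, v = 0 ↦ 2  <
u = 1, v = 1 ↦ 1  <
u = 1, v = 2 ↦ 1  <
u = 1, v = 3 ↦ 1  <
u = 2, v = 0 ↦ 2  <
u = 2, v = 1 ↦ 3  ≥
u = 2, v = 2 ↦ 2  <
u = 2, v = 3 ↦ 2  <
u = 3, v = 0 ↦ 0  <
u = 3, v = 1 ↦ 1  <
u = 3, v = 2 ↦ 2  <
u = 3, v = 3 ↦ 3  ≥
So 2 of the 16 assignments meet the threshold.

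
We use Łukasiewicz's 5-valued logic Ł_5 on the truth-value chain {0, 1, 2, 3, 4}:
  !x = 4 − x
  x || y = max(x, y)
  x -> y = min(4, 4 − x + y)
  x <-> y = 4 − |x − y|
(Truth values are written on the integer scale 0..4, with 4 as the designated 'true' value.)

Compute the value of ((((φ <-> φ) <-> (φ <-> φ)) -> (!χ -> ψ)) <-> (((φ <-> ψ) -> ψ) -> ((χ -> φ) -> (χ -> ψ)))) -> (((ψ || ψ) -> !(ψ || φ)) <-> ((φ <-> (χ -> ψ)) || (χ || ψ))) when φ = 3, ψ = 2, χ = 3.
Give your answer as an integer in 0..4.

φ <-> φ = 3 <-> 3 = 4
φ <-> φ = 3 <-> 3 = 4
(φ <-> φ) <-> (φ <-> φ) = 4 <-> 4 = 4
!χ = !3 = 1
!χ -> ψ = 1 -> 2 = 4
((φ <-> φ) <-> (φ <-> φ)) -> (!χ -> ψ) = 4 -> 4 = 4
φ <-> ψ = 3 <-> 2 = 3
(φ <-> ψ) -> ψ = 3 -> 2 = 3
χ -> φ = 3 -> 3 = 4
χ -> ψ = 3 -> 2 = 3
(χ -> φ) -> (χ -> ψ) = 4 -> 3 = 3
((φ <-> ψ) -> ψ) -> ((χ -> φ) -> (χ -> ψ)) = 3 -> 3 = 4
(((φ <-> φ) <-> (φ <-> φ)) -> (!χ -> ψ)) <-> (((φ <-> ψ) -> ψ) -> ((χ -> φ) -> (χ -> ψ))) = 4 <-> 4 = 4
ψ || ψ = 2 || 2 = 2
ψ || φ = 2 || 3 = 3
!(ψ || φ) = !3 = 1
(ψ || ψ) -> !(ψ || φ) = 2 -> 1 = 3
χ -> ψ = 3 -> 2 = 3
φ <-> (χ -> ψ) = 3 <-> 3 = 4
χ || ψ = 3 || 2 = 3
(φ <-> (χ -> ψ)) || (χ || ψ) = 4 || 3 = 4
((ψ || ψ) -> !(ψ || φ)) <-> ((φ <-> (χ -> ψ)) || (χ || ψ)) = 3 <-> 4 = 3
((((φ <-> φ) <-> (φ <-> φ)) -> (!χ -> ψ)) <-> (((φ <-> ψ) -> ψ) -> ((χ -> φ) -> (χ -> ψ)))) -> (((ψ || ψ) -> !(ψ || φ)) <-> ((φ <-> (χ -> ψ)) || (χ || ψ))) = 4 -> 3 = 3

3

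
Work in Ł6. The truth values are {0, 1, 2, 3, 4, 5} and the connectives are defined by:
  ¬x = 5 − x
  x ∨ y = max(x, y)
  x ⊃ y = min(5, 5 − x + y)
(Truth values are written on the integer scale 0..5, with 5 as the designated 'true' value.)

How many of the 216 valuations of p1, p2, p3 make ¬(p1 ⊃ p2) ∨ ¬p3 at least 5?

value 5: 41 assignments (counts)
value 4: 43 assignments
value 3: 42 assignments
value 2: 38 assignments
value 1: 31 assignments
value 0: 21 assignments
So 41 of the 216 assignments meet the threshold.

41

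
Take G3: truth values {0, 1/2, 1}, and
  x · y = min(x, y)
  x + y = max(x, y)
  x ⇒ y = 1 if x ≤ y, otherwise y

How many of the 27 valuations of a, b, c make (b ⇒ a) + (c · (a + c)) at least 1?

value 1: 21 assignments (counts)
value 1/2: 4 assignments
value 0: 2 assignments
So 21 of the 27 assignments meet the threshold.

21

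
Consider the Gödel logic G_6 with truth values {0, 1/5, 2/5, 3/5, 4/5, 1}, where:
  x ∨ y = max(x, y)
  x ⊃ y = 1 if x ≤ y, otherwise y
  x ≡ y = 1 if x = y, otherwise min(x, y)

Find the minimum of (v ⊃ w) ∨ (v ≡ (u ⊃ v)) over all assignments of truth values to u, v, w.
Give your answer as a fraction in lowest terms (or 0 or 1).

1/5

Take u = 0, v = 1/5, w = 0:
v ⊃ w = 1/5 ⊃ 0 = 0
u ⊃ v = 0 ⊃ 1/5 = 1
v ≡ (u ⊃ v) = 1/5 ≡ 1 = 1/5
(v ⊃ w) ∨ (v ≡ (u ⊃ v)) = 0 ∨ 1/5 = 1/5
No assignment yields a value below 1/5, so this is the minimum.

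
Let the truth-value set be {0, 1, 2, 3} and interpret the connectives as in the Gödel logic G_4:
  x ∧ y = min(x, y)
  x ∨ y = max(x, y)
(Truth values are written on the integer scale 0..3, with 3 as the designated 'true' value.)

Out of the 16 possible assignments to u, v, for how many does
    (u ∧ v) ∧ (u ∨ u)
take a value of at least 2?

u = 0, v = 0 ↦ 0  <
u = 0, v = 1 ↦ 0  <
u = 0, v = 2 ↦ 0  <
u = 0, v = 3 ↦ 0  <
u = 1, v = 0 ↦ 0  <
u = 1, v = 1 ↦ 1  <
u = 1, v = 2 ↦ 1  <
u = 1, v = 3 ↦ 1  <
u = 2, v = 0 ↦ 0  <
u = 2, v = 1 ↦ 1  <
u = 2, v = 2 ↦ 2  ≥
u = 2, v = 3 ↦ 2  ≥
u = 3, v = 0 ↦ 0  <
u = 3, v = 1 ↦ 1  <
u = 3, v = 2 ↦ 2  ≥
u = 3, v = 3 ↦ 3  ≥
So 4 of the 16 assignments meet the threshold.

4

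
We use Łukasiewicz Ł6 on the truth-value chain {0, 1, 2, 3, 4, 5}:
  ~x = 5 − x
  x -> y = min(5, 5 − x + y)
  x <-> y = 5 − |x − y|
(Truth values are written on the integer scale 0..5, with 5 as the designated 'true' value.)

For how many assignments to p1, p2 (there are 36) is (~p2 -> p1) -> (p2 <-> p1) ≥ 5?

12

value 5: 12 assignments (counts)
value 4: 10 assignments
value 3: 4 assignments
value 2: 6 assignments
value 1: 2 assignments
value 0: 2 assignments
So 12 of the 36 assignments meet the threshold.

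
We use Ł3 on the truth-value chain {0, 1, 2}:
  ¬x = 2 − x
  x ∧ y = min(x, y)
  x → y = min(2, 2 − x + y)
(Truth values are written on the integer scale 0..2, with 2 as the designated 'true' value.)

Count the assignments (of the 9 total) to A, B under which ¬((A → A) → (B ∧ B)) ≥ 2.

A = 0, B = 0 ↦ 2  ≥
A = 0, B = 1 ↦ 1  <
A = 0, B = 2 ↦ 0  <
A = 1, B = 0 ↦ 2  ≥
A = 1, B = 1 ↦ 1  <
A = 1, B = 2 ↦ 0  <
A = 2, B = 0 ↦ 2  ≥
A = 2, B = 1 ↦ 1  <
A = 2, B = 2 ↦ 0  <
So 3 of the 9 assignments meet the threshold.

3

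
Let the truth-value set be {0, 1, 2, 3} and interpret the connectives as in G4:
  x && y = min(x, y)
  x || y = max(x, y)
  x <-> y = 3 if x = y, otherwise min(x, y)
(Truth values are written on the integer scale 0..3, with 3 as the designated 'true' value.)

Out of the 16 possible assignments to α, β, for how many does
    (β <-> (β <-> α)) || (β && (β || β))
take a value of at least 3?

α = 0, β = 0 ↦ 0  <
α = 0, β = 1 ↦ 1  <
α = 0, β = 2 ↦ 2  <
α = 0, β = 3 ↦ 3  ≥
α = 1, β = 0 ↦ 3  ≥
α = 1, β = 1 ↦ 1  <
α = 1, β = 2 ↦ 2  <
α = 1, β = 3 ↦ 3  ≥
α = 2, β = 0 ↦ 3  ≥
α = 2, β = 1 ↦ 3  ≥
α = 2, β = 2 ↦ 2  <
α = 2, β = 3 ↦ 3  ≥
α = 3, β = 0 ↦ 3  ≥
α = 3, β = 1 ↦ 3  ≥
α = 3, β = 2 ↦ 3  ≥
α = 3, β = 3 ↦ 3  ≥
So 10 of the 16 assignments meet the threshold.

10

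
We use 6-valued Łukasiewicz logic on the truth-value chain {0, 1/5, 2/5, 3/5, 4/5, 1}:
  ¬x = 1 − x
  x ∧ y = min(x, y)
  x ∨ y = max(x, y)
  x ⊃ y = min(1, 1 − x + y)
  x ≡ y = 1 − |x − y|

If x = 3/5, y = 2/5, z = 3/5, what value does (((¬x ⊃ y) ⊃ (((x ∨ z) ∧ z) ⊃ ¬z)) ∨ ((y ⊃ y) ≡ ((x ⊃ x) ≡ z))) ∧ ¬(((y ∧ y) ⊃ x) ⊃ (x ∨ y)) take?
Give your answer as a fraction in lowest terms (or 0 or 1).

2/5

¬x = ¬3/5 = 2/5
¬x ⊃ y = 2/5 ⊃ 2/5 = 1
x ∨ z = 3/5 ∨ 3/5 = 3/5
(x ∨ z) ∧ z = 3/5 ∧ 3/5 = 3/5
¬z = ¬3/5 = 2/5
((x ∨ z) ∧ z) ⊃ ¬z = 3/5 ⊃ 2/5 = 4/5
(¬x ⊃ y) ⊃ (((x ∨ z) ∧ z) ⊃ ¬z) = 1 ⊃ 4/5 = 4/5
y ⊃ y = 2/5 ⊃ 2/5 = 1
x ⊃ x = 3/5 ⊃ 3/5 = 1
(x ⊃ x) ≡ z = 1 ≡ 3/5 = 3/5
(y ⊃ y) ≡ ((x ⊃ x) ≡ z) = 1 ≡ 3/5 = 3/5
((¬x ⊃ y) ⊃ (((x ∨ z) ∧ z) ⊃ ¬z)) ∨ ((y ⊃ y) ≡ ((x ⊃ x) ≡ z)) = 4/5 ∨ 3/5 = 4/5
y ∧ y = 2/5 ∧ 2/5 = 2/5
(y ∧ y) ⊃ x = 2/5 ⊃ 3/5 = 1
x ∨ y = 3/5 ∨ 2/5 = 3/5
((y ∧ y) ⊃ x) ⊃ (x ∨ y) = 1 ⊃ 3/5 = 3/5
¬(((y ∧ y) ⊃ x) ⊃ (x ∨ y)) = ¬3/5 = 2/5
(((¬x ⊃ y) ⊃ (((x ∨ z) ∧ z) ⊃ ¬z)) ∨ ((y ⊃ y) ≡ ((x ⊃ x) ≡ z))) ∧ ¬(((y ∧ y) ⊃ x) ⊃ (x ∨ y)) = 4/5 ∧ 2/5 = 2/5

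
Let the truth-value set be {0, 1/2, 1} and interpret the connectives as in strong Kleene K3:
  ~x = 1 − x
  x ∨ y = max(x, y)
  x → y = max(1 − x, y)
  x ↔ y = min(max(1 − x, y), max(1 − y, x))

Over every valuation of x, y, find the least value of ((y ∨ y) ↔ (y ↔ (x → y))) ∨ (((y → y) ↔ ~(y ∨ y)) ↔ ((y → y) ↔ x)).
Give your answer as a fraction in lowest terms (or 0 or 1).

Take x = 0, y = 1/2:
y ∨ y = 1/2 ∨ 1/2 = 1/2
x → y = 0 → 1/2 = 1
y ↔ (x → y) = 1/2 ↔ 1 = 1/2
(y ∨ y) ↔ (y ↔ (x → y)) = 1/2 ↔ 1/2 = 1/2
y → y = 1/2 → 1/2 = 1/2
y ∨ y = 1/2 ∨ 1/2 = 1/2
~(y ∨ y) = ~1/2 = 1/2
(y → y) ↔ ~(y ∨ y) = 1/2 ↔ 1/2 = 1/2
y → y = 1/2 → 1/2 = 1/2
(y → y) ↔ x = 1/2 ↔ 0 = 1/2
((y → y) ↔ ~(y ∨ y)) ↔ ((y → y) ↔ x) = 1/2 ↔ 1/2 = 1/2
((y ∨ y) ↔ (y ↔ (x → y))) ∨ (((y → y) ↔ ~(y ∨ y)) ↔ ((y → y) ↔ x)) = 1/2 ∨ 1/2 = 1/2
No assignment yields a value below 1/2, so this is the minimum.

1/2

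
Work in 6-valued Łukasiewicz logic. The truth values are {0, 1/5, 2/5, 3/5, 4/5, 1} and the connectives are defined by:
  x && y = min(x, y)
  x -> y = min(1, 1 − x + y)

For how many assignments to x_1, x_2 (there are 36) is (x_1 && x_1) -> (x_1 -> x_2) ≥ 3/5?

32

value 1: 27 assignments (counts)
value 4/5: 3 assignments (counts)
value 3/5: 2 assignments (counts)
value 2/5: 2 assignments
value 1/5: 1 assignment
value 0: 1 assignment
So 32 of the 36 assignments meet the threshold.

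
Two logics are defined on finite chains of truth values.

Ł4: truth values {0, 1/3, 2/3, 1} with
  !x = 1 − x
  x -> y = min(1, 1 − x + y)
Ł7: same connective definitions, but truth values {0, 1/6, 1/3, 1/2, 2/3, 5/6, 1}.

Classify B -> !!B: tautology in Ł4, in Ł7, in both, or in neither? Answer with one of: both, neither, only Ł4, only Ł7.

In Ł4: every assignment gives 1 — tautology.
In Ł7: every assignment gives 1 — tautology.

both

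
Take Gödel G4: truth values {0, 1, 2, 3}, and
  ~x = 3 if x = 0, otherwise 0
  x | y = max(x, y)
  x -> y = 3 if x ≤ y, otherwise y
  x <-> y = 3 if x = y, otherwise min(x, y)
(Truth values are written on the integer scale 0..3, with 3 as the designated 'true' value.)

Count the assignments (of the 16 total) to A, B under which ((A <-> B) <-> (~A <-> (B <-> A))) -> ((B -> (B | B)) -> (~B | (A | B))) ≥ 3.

14

A = 0, B = 0 ↦ 3  ≥
A = 0, B = 1 ↦ 1  <
A = 0, B = 2 ↦ 2  <
A = 0, B = 3 ↦ 3  ≥
A = 1, B = 0 ↦ 3  ≥
A = 1, B = 1 ↦ 3  ≥
A = 1, B = 2 ↦ 3  ≥
A = 1, B = 3 ↦ 3  ≥
A = 2, B = 0 ↦ 3  ≥
A = 2, B = 1 ↦ 3  ≥
A = 2, B = 2 ↦ 3  ≥
A = 2, B = 3 ↦ 3  ≥
A = 3, B = 0 ↦ 3  ≥
A = 3, B = 1 ↦ 3  ≥
A = 3, B = 2 ↦ 3  ≥
A = 3, B = 3 ↦ 3  ≥
So 14 of the 16 assignments meet the threshold.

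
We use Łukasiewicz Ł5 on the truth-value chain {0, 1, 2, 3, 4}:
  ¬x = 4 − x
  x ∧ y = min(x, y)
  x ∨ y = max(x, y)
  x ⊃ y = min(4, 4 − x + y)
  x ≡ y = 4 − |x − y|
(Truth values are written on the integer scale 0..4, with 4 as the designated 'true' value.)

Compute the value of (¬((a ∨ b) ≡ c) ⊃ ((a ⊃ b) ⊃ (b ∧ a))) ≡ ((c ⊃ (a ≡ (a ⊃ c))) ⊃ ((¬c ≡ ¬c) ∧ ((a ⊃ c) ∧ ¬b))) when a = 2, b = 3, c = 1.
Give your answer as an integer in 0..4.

1

a ∨ b = 2 ∨ 3 = 3
(a ∨ b) ≡ c = 3 ≡ 1 = 2
¬((a ∨ b) ≡ c) = ¬2 = 2
a ⊃ b = 2 ⊃ 3 = 4
b ∧ a = 3 ∧ 2 = 2
(a ⊃ b) ⊃ (b ∧ a) = 4 ⊃ 2 = 2
¬((a ∨ b) ≡ c) ⊃ ((a ⊃ b) ⊃ (b ∧ a)) = 2 ⊃ 2 = 4
a ⊃ c = 2 ⊃ 1 = 3
a ≡ (a ⊃ c) = 2 ≡ 3 = 3
c ⊃ (a ≡ (a ⊃ c)) = 1 ⊃ 3 = 4
¬c = ¬1 = 3
¬c = ¬1 = 3
¬c ≡ ¬c = 3 ≡ 3 = 4
a ⊃ c = 2 ⊃ 1 = 3
¬b = ¬3 = 1
(a ⊃ c) ∧ ¬b = 3 ∧ 1 = 1
(¬c ≡ ¬c) ∧ ((a ⊃ c) ∧ ¬b) = 4 ∧ 1 = 1
(c ⊃ (a ≡ (a ⊃ c))) ⊃ ((¬c ≡ ¬c) ∧ ((a ⊃ c) ∧ ¬b)) = 4 ⊃ 1 = 1
(¬((a ∨ b) ≡ c) ⊃ ((a ⊃ b) ⊃ (b ∧ a))) ≡ ((c ⊃ (a ≡ (a ⊃ c))) ⊃ ((¬c ≡ ¬c) ∧ ((a ⊃ c) ∧ ¬b))) = 4 ≡ 1 = 1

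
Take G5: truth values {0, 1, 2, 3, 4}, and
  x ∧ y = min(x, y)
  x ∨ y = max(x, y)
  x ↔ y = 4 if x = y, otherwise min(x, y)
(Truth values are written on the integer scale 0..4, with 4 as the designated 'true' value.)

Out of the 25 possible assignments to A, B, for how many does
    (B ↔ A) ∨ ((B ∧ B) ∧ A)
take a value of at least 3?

7

value 4: 5 assignments (counts)
value 3: 2 assignments (counts)
value 2: 4 assignments
value 1: 6 assignments
value 0: 8 assignments
So 7 of the 25 assignments meet the threshold.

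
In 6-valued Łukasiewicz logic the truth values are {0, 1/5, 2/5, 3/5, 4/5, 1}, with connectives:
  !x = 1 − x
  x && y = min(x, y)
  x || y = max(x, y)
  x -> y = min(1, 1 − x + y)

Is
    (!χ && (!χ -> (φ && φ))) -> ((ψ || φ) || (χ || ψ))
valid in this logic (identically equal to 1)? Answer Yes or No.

Counterexample: take φ = 1/5, ψ = 0, χ = 1/5.
!χ = !1/5 = 4/5
!χ = !1/5 = 4/5
φ && φ = 1/5 && 1/5 = 1/5
!χ -> (φ && φ) = 4/5 -> 1/5 = 2/5
!χ && (!χ -> (φ && φ)) = 4/5 && 2/5 = 2/5
ψ || φ = 0 || 1/5 = 1/5
χ || ψ = 1/5 || 0 = 1/5
(ψ || φ) || (χ || ψ) = 1/5 || 1/5 = 1/5
(!χ && (!χ -> (φ && φ))) -> ((ψ || φ) || (χ || ψ)) = 2/5 -> 1/5 = 4/5
This gives 4/5 ≠ 1.

No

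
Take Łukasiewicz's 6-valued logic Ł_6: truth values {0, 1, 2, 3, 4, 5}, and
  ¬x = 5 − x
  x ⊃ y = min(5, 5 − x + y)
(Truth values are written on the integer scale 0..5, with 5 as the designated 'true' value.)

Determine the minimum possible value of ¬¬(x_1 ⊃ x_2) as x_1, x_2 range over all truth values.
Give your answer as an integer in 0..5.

Take x_1 = 5, x_2 = 0:
x_1 ⊃ x_2 = 5 ⊃ 0 = 0
¬(x_1 ⊃ x_2) = ¬0 = 5
¬¬(x_1 ⊃ x_2) = ¬5 = 0
No assignment yields a value below 0, so this is the minimum.

0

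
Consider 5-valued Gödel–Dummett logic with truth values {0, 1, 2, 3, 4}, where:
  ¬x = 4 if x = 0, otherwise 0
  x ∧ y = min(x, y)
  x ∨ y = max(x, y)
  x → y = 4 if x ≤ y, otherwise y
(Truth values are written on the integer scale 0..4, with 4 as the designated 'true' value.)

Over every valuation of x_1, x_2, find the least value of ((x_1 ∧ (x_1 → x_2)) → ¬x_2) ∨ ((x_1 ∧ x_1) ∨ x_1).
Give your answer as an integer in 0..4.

1

Take x_1 = 1, x_2 = 1:
x_1 → x_2 = 1 → 1 = 4
x_1 ∧ (x_1 → x_2) = 1 ∧ 4 = 1
¬x_2 = ¬1 = 0
(x_1 ∧ (x_1 → x_2)) → ¬x_2 = 1 → 0 = 0
x_1 ∧ x_1 = 1 ∧ 1 = 1
(x_1 ∧ x_1) ∨ x_1 = 1 ∨ 1 = 1
((x_1 ∧ (x_1 → x_2)) → ¬x_2) ∨ ((x_1 ∧ x_1) ∨ x_1) = 0 ∨ 1 = 1
No assignment yields a value below 1, so this is the minimum.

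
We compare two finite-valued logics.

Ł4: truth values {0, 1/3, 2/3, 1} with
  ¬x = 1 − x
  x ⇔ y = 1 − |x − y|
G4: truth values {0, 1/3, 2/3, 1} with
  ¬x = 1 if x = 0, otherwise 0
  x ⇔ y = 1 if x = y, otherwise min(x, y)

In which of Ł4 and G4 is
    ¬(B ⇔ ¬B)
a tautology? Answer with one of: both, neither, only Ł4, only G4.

In Ł4: at B = 1/3 the value is 1/3 — not a tautology.
In G4: every assignment gives 1 — tautology.

only G4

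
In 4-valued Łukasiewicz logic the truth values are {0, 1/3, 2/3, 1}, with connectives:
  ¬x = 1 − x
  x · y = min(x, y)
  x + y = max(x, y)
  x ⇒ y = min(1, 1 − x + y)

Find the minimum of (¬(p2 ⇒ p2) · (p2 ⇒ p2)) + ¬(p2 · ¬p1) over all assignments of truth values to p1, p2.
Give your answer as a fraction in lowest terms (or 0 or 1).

0

Take p1 = 0, p2 = 1:
p2 ⇒ p2 = 1 ⇒ 1 = 1
¬(p2 ⇒ p2) = ¬1 = 0
p2 ⇒ p2 = 1 ⇒ 1 = 1
¬(p2 ⇒ p2) · (p2 ⇒ p2) = 0 · 1 = 0
¬p1 = ¬0 = 1
p2 · ¬p1 = 1 · 1 = 1
¬(p2 · ¬p1) = ¬1 = 0
(¬(p2 ⇒ p2) · (p2 ⇒ p2)) + ¬(p2 · ¬p1) = 0 + 0 = 0
No assignment yields a value below 0, so this is the minimum.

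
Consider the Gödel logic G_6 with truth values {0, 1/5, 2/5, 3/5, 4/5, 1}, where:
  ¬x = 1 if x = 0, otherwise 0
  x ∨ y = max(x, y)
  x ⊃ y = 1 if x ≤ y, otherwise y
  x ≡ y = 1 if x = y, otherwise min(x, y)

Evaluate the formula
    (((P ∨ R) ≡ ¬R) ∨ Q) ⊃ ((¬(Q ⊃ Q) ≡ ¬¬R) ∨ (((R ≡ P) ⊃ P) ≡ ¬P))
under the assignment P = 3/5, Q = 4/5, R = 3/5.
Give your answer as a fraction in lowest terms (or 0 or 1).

0

P ∨ R = 3/5 ∨ 3/5 = 3/5
¬R = ¬3/5 = 0
(P ∨ R) ≡ ¬R = 3/5 ≡ 0 = 0
((P ∨ R) ≡ ¬R) ∨ Q = 0 ∨ 4/5 = 4/5
Q ⊃ Q = 4/5 ⊃ 4/5 = 1
¬(Q ⊃ Q) = ¬1 = 0
¬R = ¬3/5 = 0
¬¬R = ¬0 = 1
¬(Q ⊃ Q) ≡ ¬¬R = 0 ≡ 1 = 0
R ≡ P = 3/5 ≡ 3/5 = 1
(R ≡ P) ⊃ P = 1 ⊃ 3/5 = 3/5
¬P = ¬3/5 = 0
((R ≡ P) ⊃ P) ≡ ¬P = 3/5 ≡ 0 = 0
(¬(Q ⊃ Q) ≡ ¬¬R) ∨ (((R ≡ P) ⊃ P) ≡ ¬P) = 0 ∨ 0 = 0
(((P ∨ R) ≡ ¬R) ∨ Q) ⊃ ((¬(Q ⊃ Q) ≡ ¬¬R) ∨ (((R ≡ P) ⊃ P) ≡ ¬P)) = 4/5 ⊃ 0 = 0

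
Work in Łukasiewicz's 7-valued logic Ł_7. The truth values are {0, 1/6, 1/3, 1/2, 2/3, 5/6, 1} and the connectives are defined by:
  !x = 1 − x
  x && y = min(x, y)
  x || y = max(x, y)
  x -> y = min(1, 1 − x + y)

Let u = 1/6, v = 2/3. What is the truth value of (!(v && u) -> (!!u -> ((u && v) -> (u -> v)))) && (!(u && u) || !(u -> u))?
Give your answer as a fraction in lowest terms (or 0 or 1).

5/6

v && u = 2/3 && 1/6 = 1/6
!(v && u) = !1/6 = 5/6
!u = !1/6 = 5/6
!!u = !5/6 = 1/6
u && v = 1/6 && 2/3 = 1/6
u -> v = 1/6 -> 2/3 = 1
(u && v) -> (u -> v) = 1/6 -> 1 = 1
!!u -> ((u && v) -> (u -> v)) = 1/6 -> 1 = 1
!(v && u) -> (!!u -> ((u && v) -> (u -> v))) = 5/6 -> 1 = 1
u && u = 1/6 && 1/6 = 1/6
!(u && u) = !1/6 = 5/6
u -> u = 1/6 -> 1/6 = 1
!(u -> u) = !1 = 0
!(u && u) || !(u -> u) = 5/6 || 0 = 5/6
(!(v && u) -> (!!u -> ((u && v) -> (u -> v)))) && (!(u && u) || !(u -> u)) = 1 && 5/6 = 5/6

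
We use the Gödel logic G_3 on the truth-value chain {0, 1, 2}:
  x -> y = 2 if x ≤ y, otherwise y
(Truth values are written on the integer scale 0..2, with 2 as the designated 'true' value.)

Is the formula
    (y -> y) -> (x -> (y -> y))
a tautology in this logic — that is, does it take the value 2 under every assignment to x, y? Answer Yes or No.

x = 0, y = 0 ↦ 2
x = 0, y = 1 ↦ 2
x = 0, y = 2 ↦ 2
x = 1, y = 0 ↦ 2
x = 1, y = 1 ↦ 2
x = 1, y = 2 ↦ 2
x = 2, y = 0 ↦ 2
x = 2, y = 1 ↦ 2
x = 2, y = 2 ↦ 2
Every assignment gives a value ≥ 2.

Yes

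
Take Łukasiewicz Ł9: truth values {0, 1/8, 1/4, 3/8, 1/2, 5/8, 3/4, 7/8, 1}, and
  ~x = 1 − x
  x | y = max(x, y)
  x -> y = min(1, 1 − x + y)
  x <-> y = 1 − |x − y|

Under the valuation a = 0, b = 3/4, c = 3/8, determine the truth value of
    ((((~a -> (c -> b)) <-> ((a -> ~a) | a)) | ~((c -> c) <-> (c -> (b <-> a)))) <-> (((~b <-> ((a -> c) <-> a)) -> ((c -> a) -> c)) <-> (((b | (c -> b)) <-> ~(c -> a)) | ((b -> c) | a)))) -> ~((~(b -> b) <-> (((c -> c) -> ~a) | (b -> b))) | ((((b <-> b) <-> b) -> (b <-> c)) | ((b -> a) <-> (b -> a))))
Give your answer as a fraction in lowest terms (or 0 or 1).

3/8

~a = ~0 = 1
c -> b = 3/8 -> 3/4 = 1
~a -> (c -> b) = 1 -> 1 = 1
~a = ~0 = 1
a -> ~a = 0 -> 1 = 1
(a -> ~a) | a = 1 | 0 = 1
(~a -> (c -> b)) <-> ((a -> ~a) | a) = 1 <-> 1 = 1
c -> c = 3/8 -> 3/8 = 1
b <-> a = 3/4 <-> 0 = 1/4
c -> (b <-> a) = 3/8 -> 1/4 = 7/8
(c -> c) <-> (c -> (b <-> a)) = 1 <-> 7/8 = 7/8
~((c -> c) <-> (c -> (b <-> a))) = ~7/8 = 1/8
((~a -> (c -> b)) <-> ((a -> ~a) | a)) | ~((c -> c) <-> (c -> (b <-> a))) = 1 | 1/8 = 1
~b = ~3/4 = 1/4
a -> c = 0 -> 3/8 = 1
(a -> c) <-> a = 1 <-> 0 = 0
~b <-> ((a -> c) <-> a) = 1/4 <-> 0 = 3/4
c -> a = 3/8 -> 0 = 5/8
(c -> a) -> c = 5/8 -> 3/8 = 3/4
(~b <-> ((a -> c) <-> a)) -> ((c -> a) -> c) = 3/4 -> 3/4 = 1
c -> b = 3/8 -> 3/4 = 1
b | (c -> b) = 3/4 | 1 = 1
c -> a = 3/8 -> 0 = 5/8
~(c -> a) = ~5/8 = 3/8
(b | (c -> b)) <-> ~(c -> a) = 1 <-> 3/8 = 3/8
b -> c = 3/4 -> 3/8 = 5/8
(b -> c) | a = 5/8 | 0 = 5/8
((b | (c -> b)) <-> ~(c -> a)) | ((b -> c) | a) = 3/8 | 5/8 = 5/8
((~b <-> ((a -> c) <-> a)) -> ((c -> a) -> c)) <-> (((b | (c -> b)) <-> ~(c -> a)) | ((b -> c) | a)) = 1 <-> 5/8 = 5/8
(((~a -> (c -> b)) <-> ((a -> ~a) | a)) | ~((c -> c) <-> (c -> (b <-> a)))) <-> (((~b <-> ((a -> c) <-> a)) -> ((c -> a) -> c)) <-> (((b | (c -> b)) <-> ~(c -> a)) | ((b -> c) | a))) = 1 <-> 5/8 = 5/8
b -> b = 3/4 -> 3/4 = 1
~(b -> b) = ~1 = 0
c -> c = 3/8 -> 3/8 = 1
~a = ~0 = 1
(c -> c) -> ~a = 1 -> 1 = 1
b -> b = 3/4 -> 3/4 = 1
((c -> c) -> ~a) | (b -> b) = 1 | 1 = 1
~(b -> b) <-> (((c -> c) -> ~a) | (b -> b)) = 0 <-> 1 = 0
b <-> b = 3/4 <-> 3/4 = 1
(b <-> b) <-> b = 1 <-> 3/4 = 3/4
b <-> c = 3/4 <-> 3/8 = 5/8
((b <-> b) <-> b) -> (b <-> c) = 3/4 -> 5/8 = 7/8
b -> a = 3/4 -> 0 = 1/4
b -> a = 3/4 -> 0 = 1/4
(b -> a) <-> (b -> a) = 1/4 <-> 1/4 = 1
(((b <-> b) <-> b) -> (b <-> c)) | ((b -> a) <-> (b -> a)) = 7/8 | 1 = 1
(~(b -> b) <-> (((c -> c) -> ~a) | (b -> b))) | ((((b <-> b) <-> b) -> (b <-> c)) | ((b -> a) <-> (b -> a))) = 0 | 1 = 1
~((~(b -> b) <-> (((c -> c) -> ~a) | (b -> b))) | ((((b <-> b) <-> b) -> (b <-> c)) | ((b -> a) <-> (b -> a)))) = ~1 = 0
((((~a -> (c -> b)) <-> ((a -> ~a) | a)) | ~((c -> c) <-> (c -> (b <-> a)))) <-> (((~b <-> ((a -> c) <-> a)) -> ((c -> a) -> c)) <-> (((b | (c -> b)) <-> ~(c -> a)) | ((b -> c) | a)))) -> ~((~(b -> b) <-> (((c -> c) -> ~a) | (b -> b))) | ((((b <-> b) <-> b) -> (b <-> c)) | ((b -> a) <-> (b -> a)))) = 5/8 -> 0 = 3/8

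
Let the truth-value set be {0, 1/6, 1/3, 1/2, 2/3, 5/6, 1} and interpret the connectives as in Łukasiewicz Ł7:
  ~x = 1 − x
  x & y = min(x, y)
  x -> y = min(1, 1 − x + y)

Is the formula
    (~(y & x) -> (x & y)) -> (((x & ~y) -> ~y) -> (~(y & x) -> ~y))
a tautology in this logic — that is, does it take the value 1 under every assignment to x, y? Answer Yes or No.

No

Counterexample: take x = 1/6, y = 1.
y & x = 1 & 1/6 = 1/6
~(y & x) = ~1/6 = 5/6
x & y = 1/6 & 1 = 1/6
~(y & x) -> (x & y) = 5/6 -> 1/6 = 1/3
~y = ~1 = 0
x & ~y = 1/6 & 0 = 0
~y = ~1 = 0
(x & ~y) -> ~y = 0 -> 0 = 1
y & x = 1 & 1/6 = 1/6
~(y & x) = ~1/6 = 5/6
~y = ~1 = 0
~(y & x) -> ~y = 5/6 -> 0 = 1/6
((x & ~y) -> ~y) -> (~(y & x) -> ~y) = 1 -> 1/6 = 1/6
(~(y & x) -> (x & y)) -> (((x & ~y) -> ~y) -> (~(y & x) -> ~y)) = 1/3 -> 1/6 = 5/6
This gives 5/6 ≠ 1.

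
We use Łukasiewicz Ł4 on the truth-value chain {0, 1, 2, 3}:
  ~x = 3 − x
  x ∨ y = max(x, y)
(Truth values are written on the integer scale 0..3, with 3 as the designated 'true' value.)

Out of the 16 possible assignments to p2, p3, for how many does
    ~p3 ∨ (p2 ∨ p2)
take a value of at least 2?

p2 = 0, p3 = 0 ↦ 3  ≥
p2 = 0, p3 = 1 ↦ 2  ≥
p2 = 0, p3 = 2 ↦ 1  <
p2 = 0, p3 = 3 ↦ 0  <
p2 = 1, p3 = 0 ↦ 3  ≥
p2 = 1, p3 = 1 ↦ 2  ≥
p2 = 1, p3 = 2 ↦ 1  <
p2 = 1, p3 = 3 ↦ 1  <
p2 = 2, p3 = 0 ↦ 3  ≥
p2 = 2, p3 = 1 ↦ 2  ≥
p2 = 2, p3 = 2 ↦ 2  ≥
p2 = 2, p3 = 3 ↦ 2  ≥
p2 = 3, p3 = 0 ↦ 3  ≥
p2 = 3, p3 = 1 ↦ 3  ≥
p2 = 3, p3 = 2 ↦ 3  ≥
p2 = 3, p3 = 3 ↦ 3  ≥
So 12 of the 16 assignments meet the threshold.

12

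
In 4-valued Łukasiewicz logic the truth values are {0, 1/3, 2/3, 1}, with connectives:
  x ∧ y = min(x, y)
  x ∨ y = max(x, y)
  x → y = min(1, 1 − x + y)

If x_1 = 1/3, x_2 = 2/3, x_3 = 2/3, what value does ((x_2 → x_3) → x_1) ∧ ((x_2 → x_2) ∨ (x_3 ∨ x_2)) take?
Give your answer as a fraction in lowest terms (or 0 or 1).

1/3

x_2 → x_3 = 2/3 → 2/3 = 1
(x_2 → x_3) → x_1 = 1 → 1/3 = 1/3
x_2 → x_2 = 2/3 → 2/3 = 1
x_3 ∨ x_2 = 2/3 ∨ 2/3 = 2/3
(x_2 → x_2) ∨ (x_3 ∨ x_2) = 1 ∨ 2/3 = 1
((x_2 → x_3) → x_1) ∧ ((x_2 → x_2) ∨ (x_3 ∨ x_2)) = 1/3 ∧ 1 = 1/3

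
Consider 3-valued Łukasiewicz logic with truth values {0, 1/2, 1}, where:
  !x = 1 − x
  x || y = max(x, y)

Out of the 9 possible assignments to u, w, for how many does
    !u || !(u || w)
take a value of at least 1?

u = 0, w = 0 ↦ 1  ≥
u = 0, w = 1/2 ↦ 1  ≥
u = 0, w = 1 ↦ 1  ≥
u = 1/2, w = 0 ↦ 1/2  <
u = 1/2, w = 1/2 ↦ 1/2  <
u = 1/2, w = 1 ↦ 1/2  <
u = 1, w = 0 ↦ 0  <
u = 1, w = 1/2 ↦ 0  <
u = 1, w = 1 ↦ 0  <
So 3 of the 9 assignments meet the threshold.

3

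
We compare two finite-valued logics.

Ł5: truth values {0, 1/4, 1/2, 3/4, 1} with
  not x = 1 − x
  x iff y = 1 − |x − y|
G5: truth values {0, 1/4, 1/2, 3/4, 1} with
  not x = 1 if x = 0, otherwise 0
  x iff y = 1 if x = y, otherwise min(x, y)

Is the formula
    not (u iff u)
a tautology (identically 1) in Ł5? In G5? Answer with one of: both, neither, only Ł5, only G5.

neither

In Ł5: at u = 0 the value is 0 — not a tautology.
In G5: at u = 0 the value is 0 — not a tautology.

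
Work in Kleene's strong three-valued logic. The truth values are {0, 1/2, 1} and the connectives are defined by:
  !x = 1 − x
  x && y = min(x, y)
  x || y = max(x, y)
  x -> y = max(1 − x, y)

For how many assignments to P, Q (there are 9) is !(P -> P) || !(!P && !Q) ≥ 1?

P = 0, Q = 0 ↦ 0  <
P = 0, Q = 1/2 ↦ 1/2  <
P = 0, Q = 1 ↦ 1  ≥
P = 1/2, Q = 0 ↦ 1/2  <
P = 1/2, Q = 1/2 ↦ 1/2  <
P = 1/2, Q = 1 ↦ 1  ≥
P = 1, Q = 0 ↦ 1  ≥
P = 1, Q = 1/2 ↦ 1  ≥
P = 1, Q = 1 ↦ 1  ≥
So 5 of the 9 assignments meet the threshold.

5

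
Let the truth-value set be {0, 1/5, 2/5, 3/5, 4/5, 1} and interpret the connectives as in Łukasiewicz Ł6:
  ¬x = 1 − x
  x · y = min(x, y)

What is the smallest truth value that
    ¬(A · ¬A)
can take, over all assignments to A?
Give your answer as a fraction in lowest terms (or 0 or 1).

Take A = 2/5:
¬A = ¬2/5 = 3/5
A · ¬A = 2/5 · 3/5 = 2/5
¬(A · ¬A) = ¬2/5 = 3/5
No assignment yields a value below 3/5, so this is the minimum.

3/5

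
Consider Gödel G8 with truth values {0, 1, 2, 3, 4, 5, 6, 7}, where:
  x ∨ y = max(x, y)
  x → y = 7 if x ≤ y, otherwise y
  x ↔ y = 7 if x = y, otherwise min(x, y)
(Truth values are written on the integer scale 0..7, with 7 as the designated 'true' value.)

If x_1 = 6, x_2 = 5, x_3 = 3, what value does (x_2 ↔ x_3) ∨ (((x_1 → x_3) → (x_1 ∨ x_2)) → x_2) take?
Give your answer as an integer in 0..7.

5

x_2 ↔ x_3 = 5 ↔ 3 = 3
x_1 → x_3 = 6 → 3 = 3
x_1 ∨ x_2 = 6 ∨ 5 = 6
(x_1 → x_3) → (x_1 ∨ x_2) = 3 → 6 = 7
((x_1 → x_3) → (x_1 ∨ x_2)) → x_2 = 7 → 5 = 5
(x_2 ↔ x_3) ∨ (((x_1 → x_3) → (x_1 ∨ x_2)) → x_2) = 3 ∨ 5 = 5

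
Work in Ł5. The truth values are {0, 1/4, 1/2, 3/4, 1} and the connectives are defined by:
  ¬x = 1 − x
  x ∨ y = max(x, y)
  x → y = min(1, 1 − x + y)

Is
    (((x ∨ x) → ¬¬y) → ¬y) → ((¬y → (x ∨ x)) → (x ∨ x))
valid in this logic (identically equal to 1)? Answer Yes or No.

Counterexample: take x = 1/2, y = 1/4.
x ∨ x = 1/2 ∨ 1/2 = 1/2
¬y = ¬1/4 = 3/4
¬¬y = ¬3/4 = 1/4
(x ∨ x) → ¬¬y = 1/2 → 1/4 = 3/4
¬y = ¬1/4 = 3/4
((x ∨ x) → ¬¬y) → ¬y = 3/4 → 3/4 = 1
¬y = ¬1/4 = 3/4
x ∨ x = 1/2 ∨ 1/2 = 1/2
¬y → (x ∨ x) = 3/4 → 1/2 = 3/4
x ∨ x = 1/2 ∨ 1/2 = 1/2
(¬y → (x ∨ x)) → (x ∨ x) = 3/4 → 1/2 = 3/4
(((x ∨ x) → ¬¬y) → ¬y) → ((¬y → (x ∨ x)) → (x ∨ x)) = 1 → 3/4 = 3/4
This gives 3/4 ≠ 1.

No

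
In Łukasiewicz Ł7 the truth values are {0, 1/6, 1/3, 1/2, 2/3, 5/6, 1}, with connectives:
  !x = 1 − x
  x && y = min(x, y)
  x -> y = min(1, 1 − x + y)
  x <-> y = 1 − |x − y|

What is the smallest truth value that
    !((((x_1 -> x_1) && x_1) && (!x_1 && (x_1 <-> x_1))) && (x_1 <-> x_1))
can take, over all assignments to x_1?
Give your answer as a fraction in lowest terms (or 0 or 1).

Take x_1 = 1/2:
x_1 -> x_1 = 1/2 -> 1/2 = 1
(x_1 -> x_1) && x_1 = 1 && 1/2 = 1/2
!x_1 = !1/2 = 1/2
x_1 <-> x_1 = 1/2 <-> 1/2 = 1
!x_1 && (x_1 <-> x_1) = 1/2 && 1 = 1/2
((x_1 -> x_1) && x_1) && (!x_1 && (x_1 <-> x_1)) = 1/2 && 1/2 = 1/2
x_1 <-> x_1 = 1/2 <-> 1/2 = 1
(((x_1 -> x_1) && x_1) && (!x_1 && (x_1 <-> x_1))) && (x_1 <-> x_1) = 1/2 && 1 = 1/2
!((((x_1 -> x_1) && x_1) && (!x_1 && (x_1 <-> x_1))) && (x_1 <-> x_1)) = !1/2 = 1/2
No assignment yields a value below 1/2, so this is the minimum.

1/2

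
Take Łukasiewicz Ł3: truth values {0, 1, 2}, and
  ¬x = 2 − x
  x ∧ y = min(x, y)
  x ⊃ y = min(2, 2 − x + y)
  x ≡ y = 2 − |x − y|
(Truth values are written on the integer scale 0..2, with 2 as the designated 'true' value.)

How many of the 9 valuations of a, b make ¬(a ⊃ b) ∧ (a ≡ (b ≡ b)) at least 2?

1

a = 0, b = 0 ↦ 0  <
a = 0, b = 1 ↦ 0  <
a = 0, b = 2 ↦ 0  <
a = 1, b = 0 ↦ 1  <
a = 1, b = 1 ↦ 0  <
a = 1, b = 2 ↦ 0  <
a = 2, b = 0 ↦ 2  ≥
a = 2, b = 1 ↦ 1  <
a = 2, b = 2 ↦ 0  <
So 1 of the 9 assignments meets the threshold.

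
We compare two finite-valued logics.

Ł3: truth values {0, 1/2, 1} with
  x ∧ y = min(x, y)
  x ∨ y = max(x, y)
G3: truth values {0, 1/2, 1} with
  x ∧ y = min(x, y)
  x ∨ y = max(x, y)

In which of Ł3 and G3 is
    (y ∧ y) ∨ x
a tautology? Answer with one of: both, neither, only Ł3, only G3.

In Ł3: at x = 0, y = 0 the value is 0 — not a tautology.
In G3: at x = 0, y = 0 the value is 0 — not a tautology.

neither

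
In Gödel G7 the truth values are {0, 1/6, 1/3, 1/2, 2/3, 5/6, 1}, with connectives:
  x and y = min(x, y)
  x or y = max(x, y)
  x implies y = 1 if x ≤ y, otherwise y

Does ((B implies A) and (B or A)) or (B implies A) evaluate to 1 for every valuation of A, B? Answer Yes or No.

No

Counterexample: take A = 0, B = 1/6.
B implies A = 1/6 implies 0 = 0
B or A = 1/6 or 0 = 1/6
(B implies A) and (B or A) = 0 and 1/6 = 0
((B implies A) and (B or A)) or (B implies A) = 0 or 0 = 0
This gives 0 ≠ 1.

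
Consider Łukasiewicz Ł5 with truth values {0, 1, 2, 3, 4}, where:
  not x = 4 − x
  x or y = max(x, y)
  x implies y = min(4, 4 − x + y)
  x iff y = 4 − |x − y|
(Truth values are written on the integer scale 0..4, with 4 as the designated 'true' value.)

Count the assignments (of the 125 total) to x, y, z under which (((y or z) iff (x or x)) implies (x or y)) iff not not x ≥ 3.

69

value 4: 41 assignments (counts)
value 3: 28 assignments (counts)
value 2: 22 assignments
value 1: 16 assignments
value 0: 18 assignments
So 69 of the 125 assignments meet the threshold.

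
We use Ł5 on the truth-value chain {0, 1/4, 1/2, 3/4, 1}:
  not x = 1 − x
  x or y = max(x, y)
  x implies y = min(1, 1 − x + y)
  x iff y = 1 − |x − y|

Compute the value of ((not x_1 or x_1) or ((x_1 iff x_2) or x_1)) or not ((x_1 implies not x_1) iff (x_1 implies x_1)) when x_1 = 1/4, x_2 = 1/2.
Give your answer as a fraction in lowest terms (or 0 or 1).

3/4

not x_1 = not 1/4 = 3/4
not x_1 or x_1 = 3/4 or 1/4 = 3/4
x_1 iff x_2 = 1/4 iff 1/2 = 3/4
(x_1 iff x_2) or x_1 = 3/4 or 1/4 = 3/4
(not x_1 or x_1) or ((x_1 iff x_2) or x_1) = 3/4 or 3/4 = 3/4
not x_1 = not 1/4 = 3/4
x_1 implies not x_1 = 1/4 implies 3/4 = 1
x_1 implies x_1 = 1/4 implies 1/4 = 1
(x_1 implies not x_1) iff (x_1 implies x_1) = 1 iff 1 = 1
not ((x_1 implies not x_1) iff (x_1 implies x_1)) = not 1 = 0
((not x_1 or x_1) or ((x_1 iff x_2) or x_1)) or not ((x_1 implies not x_1) iff (x_1 implies x_1)) = 3/4 or 0 = 3/4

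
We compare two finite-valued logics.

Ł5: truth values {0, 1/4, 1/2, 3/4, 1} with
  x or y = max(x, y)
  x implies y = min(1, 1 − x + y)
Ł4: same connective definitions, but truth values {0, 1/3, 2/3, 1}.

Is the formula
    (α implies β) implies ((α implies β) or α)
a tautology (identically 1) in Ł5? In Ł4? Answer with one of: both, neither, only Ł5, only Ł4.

both

In Ł5: every assignment gives 1 — tautology.
In Ł4: every assignment gives 1 — tautology.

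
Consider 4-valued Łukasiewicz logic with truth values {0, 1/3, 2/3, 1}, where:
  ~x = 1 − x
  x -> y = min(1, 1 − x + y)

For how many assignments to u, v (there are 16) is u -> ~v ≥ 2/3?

u = 0, v = 0 ↦ 1  ≥
u = 0, v = 1/3 ↦ 1  ≥
u = 0, v = 2/3 ↦ 1  ≥
u = 0, v = 1 ↦ 1  ≥
u = 1/3, v = 0 ↦ 1  ≥
u = 1/3, v = 1/3 ↦ 1  ≥
u = 1/3, v = 2/3 ↦ 1  ≥
u = 1/3, v = 1 ↦ 2/3  ≥
u = 2/3, v = 0 ↦ 1  ≥
u = 2/3, v = 1/3 ↦ 1  ≥
u = 2/3, v = 2/3 ↦ 2/3  ≥
u = 2/3, v = 1 ↦ 1/3  <
u = 1, v = 0 ↦ 1  ≥
u = 1, v = 1/3 ↦ 2/3  ≥
u = 1, v = 2/3 ↦ 1/3  <
u = 1, v = 1 ↦ 0  <
So 13 of the 16 assignments meet the threshold.

13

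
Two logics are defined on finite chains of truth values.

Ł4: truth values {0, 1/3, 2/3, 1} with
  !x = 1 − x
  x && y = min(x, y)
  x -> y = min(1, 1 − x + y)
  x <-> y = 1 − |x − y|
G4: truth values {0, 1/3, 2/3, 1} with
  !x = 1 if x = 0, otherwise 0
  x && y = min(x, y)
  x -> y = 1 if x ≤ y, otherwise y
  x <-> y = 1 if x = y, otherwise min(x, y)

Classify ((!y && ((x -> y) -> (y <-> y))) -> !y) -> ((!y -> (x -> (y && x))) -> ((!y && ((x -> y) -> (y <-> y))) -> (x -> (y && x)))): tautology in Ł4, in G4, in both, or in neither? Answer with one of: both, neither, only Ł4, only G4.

both

In Ł4: every assignment gives 1 — tautology.
In G4: every assignment gives 1 — tautology.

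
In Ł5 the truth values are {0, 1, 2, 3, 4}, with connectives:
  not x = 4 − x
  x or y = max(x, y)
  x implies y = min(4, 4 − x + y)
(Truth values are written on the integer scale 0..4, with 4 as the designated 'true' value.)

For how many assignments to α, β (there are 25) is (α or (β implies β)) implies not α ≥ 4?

value 4: 5 assignments (counts)
value 3: 5 assignments
value 2: 5 assignments
value 1: 5 assignments
value 0: 5 assignments
So 5 of the 25 assignments meet the threshold.

5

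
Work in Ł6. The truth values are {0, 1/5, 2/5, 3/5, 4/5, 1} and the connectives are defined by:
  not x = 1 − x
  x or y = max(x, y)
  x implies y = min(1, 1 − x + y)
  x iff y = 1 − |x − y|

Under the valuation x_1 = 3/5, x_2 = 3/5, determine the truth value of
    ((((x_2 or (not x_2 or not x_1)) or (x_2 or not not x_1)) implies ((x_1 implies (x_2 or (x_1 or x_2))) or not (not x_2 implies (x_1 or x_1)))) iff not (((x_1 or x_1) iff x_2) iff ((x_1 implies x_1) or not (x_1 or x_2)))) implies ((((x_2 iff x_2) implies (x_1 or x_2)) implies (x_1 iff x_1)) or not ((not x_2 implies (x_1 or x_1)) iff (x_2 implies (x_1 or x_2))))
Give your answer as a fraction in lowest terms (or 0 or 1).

1

not x_2 = not 3/5 = 2/5
not x_1 = not 3/5 = 2/5
not x_2 or not x_1 = 2/5 or 2/5 = 2/5
x_2 or (not x_2 or not x_1) = 3/5 or 2/5 = 3/5
not x_1 = not 3/5 = 2/5
not not x_1 = not 2/5 = 3/5
x_2 or not not x_1 = 3/5 or 3/5 = 3/5
(x_2 or (not x_2 or not x_1)) or (x_2 or not not x_1) = 3/5 or 3/5 = 3/5
x_1 or x_2 = 3/5 or 3/5 = 3/5
x_2 or (x_1 or x_2) = 3/5 or 3/5 = 3/5
x_1 implies (x_2 or (x_1 or x_2)) = 3/5 implies 3/5 = 1
not x_2 = not 3/5 = 2/5
x_1 or x_1 = 3/5 or 3/5 = 3/5
not x_2 implies (x_1 or x_1) = 2/5 implies 3/5 = 1
not (not x_2 implies (x_1 or x_1)) = not 1 = 0
(x_1 implies (x_2 or (x_1 or x_2))) or not (not x_2 implies (x_1 or x_1)) = 1 or 0 = 1
((x_2 or (not x_2 or not x_1)) or (x_2 or not not x_1)) implies ((x_1 implies (x_2 or (x_1 or x_2))) or not (not x_2 implies (x_1 or x_1))) = 3/5 implies 1 = 1
x_1 or x_1 = 3/5 or 3/5 = 3/5
(x_1 or x_1) iff x_2 = 3/5 iff 3/5 = 1
x_1 implies x_1 = 3/5 implies 3/5 = 1
x_1 or x_2 = 3/5 or 3/5 = 3/5
not (x_1 or x_2) = not 3/5 = 2/5
(x_1 implies x_1) or not (x_1 or x_2) = 1 or 2/5 = 1
((x_1 or x_1) iff x_2) iff ((x_1 implies x_1) or not (x_1 or x_2)) = 1 iff 1 = 1
not (((x_1 or x_1) iff x_2) iff ((x_1 implies x_1) or not (x_1 or x_2))) = not 1 = 0
(((x_2 or (not x_2 or not x_1)) or (x_2 or not not x_1)) implies ((x_1 implies (x_2 or (x_1 or x_2))) or not (not x_2 implies (x_1 or x_1)))) iff not (((x_1 or x_1) iff x_2) iff ((x_1 implies x_1) or not (x_1 or x_2))) = 1 iff 0 = 0
x_2 iff x_2 = 3/5 iff 3/5 = 1
x_1 or x_2 = 3/5 or 3/5 = 3/5
(x_2 iff x_2) implies (x_1 or x_2) = 1 implies 3/5 = 3/5
x_1 iff x_1 = 3/5 iff 3/5 = 1
((x_2 iff x_2) implies (x_1 or x_2)) implies (x_1 iff x_1) = 3/5 implies 1 = 1
not x_2 = not 3/5 = 2/5
x_1 or x_1 = 3/5 or 3/5 = 3/5
not x_2 implies (x_1 or x_1) = 2/5 implies 3/5 = 1
x_1 or x_2 = 3/5 or 3/5 = 3/5
x_2 implies (x_1 or x_2) = 3/5 implies 3/5 = 1
(not x_2 implies (x_1 or x_1)) iff (x_2 implies (x_1 or x_2)) = 1 iff 1 = 1
not ((not x_2 implies (x_1 or x_1)) iff (x_2 implies (x_1 or x_2))) = not 1 = 0
(((x_2 iff x_2) implies (x_1 or x_2)) implies (x_1 iff x_1)) or not ((not x_2 implies (x_1 or x_1)) iff (x_2 implies (x_1 or x_2))) = 1 or 0 = 1
((((x_2 or (not x_2 or not x_1)) or (x_2 or not not x_1)) implies ((x_1 implies (x_2 or (x_1 or x_2))) or not (not x_2 implies (x_1 or x_1)))) iff not (((x_1 or x_1) iff x_2) iff ((x_1 implies x_1) or not (x_1 or x_2)))) implies ((((x_2 iff x_2) implies (x_1 or x_2)) implies (x_1 iff x_1)) or not ((not x_2 implies (x_1 or x_1)) iff (x_2 implies (x_1 or x_2)))) = 0 implies 1 = 1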